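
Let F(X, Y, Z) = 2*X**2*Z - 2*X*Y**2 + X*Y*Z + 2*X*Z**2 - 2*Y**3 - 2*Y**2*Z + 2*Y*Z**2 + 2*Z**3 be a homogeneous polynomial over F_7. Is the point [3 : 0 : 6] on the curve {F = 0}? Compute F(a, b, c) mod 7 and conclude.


F(3,0,6) ≡ 0 (mod 7); P is on the curve.

Evaluate F(3, 0, 6) term-by-term (mod 7).
  2*X**2*Z ↦ 2·9·1·6 = 108
  -2*X*Y**2 ↦ -2·3·0·1 = 0
  X*Y*Z ↦ 1·3·0·6 = 0
  2*X*Z**2 ↦ 2·3·1·36 = 216
  -2*Y**3 ↦ -2·1·0·1 = 0
  -2*Y**2*Z ↦ -2·1·0·6 = 0
  2*Y*Z**2 ↦ 2·1·0·36 = 0
  2*Z**3 ↦ 2·1·1·216 = 432
Sum: F(3, 0, 6) = (108) + (0) + (0) + (216) + (0) + (0) + (0) + (432) = 756.
Reducing mod 7: 756 ≡ 0 (mod 7).
Since F(a, b, c) ≡ 0 (mod 7), P lies on the curve.


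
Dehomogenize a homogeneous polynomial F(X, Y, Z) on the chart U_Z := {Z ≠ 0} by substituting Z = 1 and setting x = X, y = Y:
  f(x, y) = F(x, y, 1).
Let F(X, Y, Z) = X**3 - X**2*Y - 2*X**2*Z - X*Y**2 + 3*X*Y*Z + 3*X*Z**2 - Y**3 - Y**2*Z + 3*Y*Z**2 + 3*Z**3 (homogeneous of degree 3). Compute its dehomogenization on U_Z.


f(x, y) = x**3 - x**2*y - 2*x**2 - x*y**2 + 3*x*y + 3*x - y**3 - y**2 + 3*y + 3

On U_Z we set Z = 1. Each monomial c·X^i·Y^j·Z^k in F becomes c·x^i·y^j·1^k = c·x^i·y^j.
Substituting Z = 1: F(X, Y, 1) = x**3 - x**2*y - 2*x**2 - x*y**2 + 3*x*y + 3*x - y**3 - y**2 + 3*y + 3.
Note: deg(f) ≤ deg(F) = 3; strict inequality happens when F is divisible by Z (lost terms).


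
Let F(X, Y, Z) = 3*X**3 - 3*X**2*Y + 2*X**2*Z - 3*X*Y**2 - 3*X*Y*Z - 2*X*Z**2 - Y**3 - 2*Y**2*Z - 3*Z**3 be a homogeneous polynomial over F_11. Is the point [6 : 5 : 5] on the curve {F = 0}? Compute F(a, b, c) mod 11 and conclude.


F(6,5,5) ≡ 3 (mod 11); P is NOT on the curve.

Evaluate F(6, 5, 5) term-by-term (mod 11).
  3*X**3 ↦ 3·216·1·1 = 648
  -3*X**2*Y ↦ -3·36·5·1 = -540
  2*X**2*Z ↦ 2·36·1·5 = 360
  -3*X*Y**2 ↦ -3·6·25·1 = -450
  -3*X*Y*Z ↦ -3·6·5·5 = -450
  -2*X*Z**2 ↦ -2·6·1·25 = -300
  -Y**3 ↦ -1·1·125·1 = -125
  -2*Y**2*Z ↦ -2·1·25·5 = -250
  -3*Z**3 ↦ -3·1·1·125 = -375
Sum: F(6, 5, 5) = (648) + (-540) + (360) + (-450) + (-450) + (-300) + (-125) + (-250) + (-375) = -1482.
Reducing mod 11: -1482 ≡ 3 (mod 11).
Since F(a, b, c) ≡ 3 ≠ 0 (mod 11), P does NOT lie on the curve.


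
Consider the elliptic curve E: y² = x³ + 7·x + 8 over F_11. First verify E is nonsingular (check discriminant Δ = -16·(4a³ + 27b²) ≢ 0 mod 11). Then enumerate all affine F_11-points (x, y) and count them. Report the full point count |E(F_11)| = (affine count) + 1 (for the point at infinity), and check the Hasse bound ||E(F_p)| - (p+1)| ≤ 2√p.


Affine points = {(1, 4), (1, 7), (3, 1), (3, 10), (4, 1), (4, 10), (5, 5), (5, 6), (7, 2), (7, 9), (8, 2), (8, 9), (10, 0)}; affine count = 13; |E(F_11)| = 14.

Discriminant check: Δ ∝ 4a³ + 27b² = 4·7³ + 27·8² = 4·343 + 27·64 ≡ 9 (mod 11). Nonzero ⇒ E is nonsingular.
For each x ∈ F_11, compute rhs = x³ + 7·x + 8 mod 11, then count y ∈ F_11 with y² ≡ rhs.
  x = 0: rhs = 8, matching y values: none (0 points).
  x = 1: rhs = 5, matching y values: 4, 7 (2 points).
  x = 2: rhs = 8, matching y values: none (0 points).
  x = 3: rhs = 1, matching y values: 1, 10 (2 points).
  x = 4: rhs = 1, matching y values: 1, 10 (2 points).
  x = 5: rhs = 3, matching y values: 5, 6 (2 points).
  x = 6: rhs = 2, matching y values: none (0 points).
  x = 7: rhs = 4, matching y values: 2, 9 (2 points).
  x = 8: rhs = 4, matching y values: 2, 9 (2 points).
  x = 9: rhs = 8, matching y values: none (0 points).
  x = 10: rhs = 0, matching y values: 0 (1 points).
Total affine count: 13.
Full point count |E(F_11)| = 13 + 1 = 14.
Hasse bound: |14 − (11+1)| = |2| = 2 ≤ 2√11 ≈ 6.6332 ✓.


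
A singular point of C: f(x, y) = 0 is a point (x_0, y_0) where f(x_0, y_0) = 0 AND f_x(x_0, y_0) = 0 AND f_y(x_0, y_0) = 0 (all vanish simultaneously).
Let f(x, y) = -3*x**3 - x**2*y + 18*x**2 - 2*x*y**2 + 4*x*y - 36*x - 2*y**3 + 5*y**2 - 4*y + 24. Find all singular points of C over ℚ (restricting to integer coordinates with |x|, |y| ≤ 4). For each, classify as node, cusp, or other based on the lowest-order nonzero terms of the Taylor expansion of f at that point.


Singular points: {(2, 0)}; classification: cusp.

Compute partial derivatives:
  f_x = -9*x**2 - 2*x*y + 36*x - 2*y**2 + 4*y - 36.
  f_y = -x**2 - 4*x*y + 4*x - 6*y**2 + 10*y - 4.
Scan x_0 ∈ {−4, ..., 4}. For each x_0, f_y(x_0, y) is a polynomial in y; find its integer roots y ∈ {−4, ..., 4}, then test f_x and f at those candidates.
  x = -4: f_y(-4, y) = -6*y**2 + 26*y - 36; no integer root y with |y| ≤ 4.
  x = -3: f_y(-3, y) = -6*y**2 + 22*y - 25; no integer root y with |y| ≤ 4.
  x = -2: f_y(-2, y) = -6*y**2 + 18*y - 16; no integer root y with |y| ≤ 4.
  x = -1: f_y(-1, y) = -6*y**2 + 14*y - 9; no integer root y with |y| ≤ 4.
  x = 0: f_y(0, y) = -6*y**2 + 10*y - 4; vanishes at y ∈ {1}. (0, 1): f_x = -34 ≠ 0.
  x = 1: f_y(1, y) = -6*y**2 + 6*y - 1; no integer root y with |y| ≤ 4.
  x = 2: f_y(2, y) = -6*y**2 + 2*y; vanishes at y ∈ {0}. (2, 0): f_x = 0, f = 0 — SINGULAR.
  x = 3: f_y(3, y) = -6*y**2 - 2*y - 1; no integer root y with |y| ≤ 4.
  x = 4: f_y(4, y) = -6*y**2 - 6*y - 4; no integer root y with |y| ≤ 4.
Only singular point on the grid: (2, 0).
Classify: substitute x = 2 + u, y = 0 + v and expand: f = -3*u**3 - u**2*v - 2*u*v**2 - 2*v**3 + v**2.
No constant or linear terms (consistent with a singular point). Quadratic part: v**2. Cubic part: -3*u**3 - u**2*v - 2*u*v**2 - 2*v**3.
The quadratic part v**2 is a perfect square, so there is a single (double) tangent line v = 0, i.e. y = 0. Restricting the cubic part to that line (v = 0) leaves -3*u**3 ≠ 0, so f is not divisible by v and the branch is v² ≈ 3*u**3 to lowest order — this is a cusp.
Classification: cusp.


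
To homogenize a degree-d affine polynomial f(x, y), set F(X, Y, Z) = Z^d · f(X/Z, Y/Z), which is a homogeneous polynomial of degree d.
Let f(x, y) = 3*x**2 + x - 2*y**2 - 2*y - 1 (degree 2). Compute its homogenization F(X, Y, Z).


F(X, Y, Z) = 3*X**2 + X*Z - 2*Y**2 - 2*Y*Z - Z**2

deg(f) = 2.
Substitute x = X/Z, y = Y/Z into f, then multiply by Z^2.
  monomial 3·x^2·y^0 ↦ 3·X^2·Y^0·Z^0.
  monomial 1·x^1·y^0 ↦ 1·X^1·Y^0·Z^1.
  monomial -2·x^0·y^2 ↦ -2·X^0·Y^2·Z^0.
  monomial -2·x^0·y^1 ↦ -2·X^0·Y^1·Z^1.
  monomial -1·x^0·y^0 ↦ -1·X^0·Y^0·Z^2.
Collecting: F(X, Y, Z) = 3*X**2 + X*Z - 2*Y**2 - 2*Y*Z - Z**2.


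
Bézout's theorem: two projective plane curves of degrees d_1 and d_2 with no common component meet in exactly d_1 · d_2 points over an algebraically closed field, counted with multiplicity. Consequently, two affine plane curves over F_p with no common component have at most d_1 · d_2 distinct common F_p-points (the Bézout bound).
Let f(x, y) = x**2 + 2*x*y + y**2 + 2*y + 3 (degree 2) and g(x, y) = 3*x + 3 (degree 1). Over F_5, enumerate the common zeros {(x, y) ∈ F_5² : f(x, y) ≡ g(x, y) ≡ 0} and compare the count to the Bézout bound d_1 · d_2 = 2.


Common zeros: {(4, 1), (4, 4)}; count = 2; Bézout bound = 2.

deg(f) = 2, deg(g) = 1, so Bézout bound = 2.
Scan x ∈ F_5. For each x, list the y ∈ F_5 with f(x, y) ≡ 0 and those with g(x, y) ≡ 0 (mod 5); the common zeros in that column are the intersection.
  x = 0: f ≡ 0 at y ∈ ∅; g ≡ 0 at y ∈ ∅; common: ∅.
  x = 1: f ≡ 0 at y ∈ {3}; g ≡ 0 at y ∈ ∅; common: ∅.
  x = 2: f ≡ 0 at y ∈ ∅; g ≡ 0 at y ∈ ∅; common: ∅.
  x = 3: f ≡ 0 at y ∈ {3, 4}; g ≡ 0 at y ∈ ∅; common: ∅.
  x = 4: f ≡ 0 at y ∈ {1, 4}; g ≡ 0 at y ∈ {0, 1, 2, 3, 4}; common: {1, 4}.
Collecting: common zeros = {(4, 1), (4, 4)}, so the count is 2.
Comparison with the Bézout bound: 2 ≤ 2 = deg(f)·deg(g), as expected for curves with no common component (the bound is attained).


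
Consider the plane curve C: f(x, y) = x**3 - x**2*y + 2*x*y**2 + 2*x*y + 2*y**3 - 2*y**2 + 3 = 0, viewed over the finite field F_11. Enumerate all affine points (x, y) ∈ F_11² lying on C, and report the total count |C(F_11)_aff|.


Affine F_11-points: {(0, 2), (0, 4), (0, 6), (1, 2), (2, 0), (2, 10), (3, 1), (3, 7), (5, 3), (7, 7), (8, 7), (9, 5), (10, 3)}; count = 13.

For each of the 121 pairs (x, y) ∈ F_11², evaluate f(x, y) mod 11. Record the zeros.
  x = 0: [0↦3, 1↦3, 2↦0, 3↦6, 4↦0, 5↦5, 6↦0, 7↦8, 8↦8, 9↦1, 10↦10]  zeros at y ∈ {2, 4, 6}
  x = 1: [0↦4, 1↦7, 2↦0, 3↦6, 4↦4, 5↦6, 6↦2, 7↦4, 8↦2, 9↦8, 10↦1]  zeros at y ∈ {2}
  x = 2: [0↦0, 1↦4, 2↦2, 3↦6, 4↦6, 5↦3, 6↦9, 7↦3, 8↦8, 9↦3, 10↦0]  zeros at y ∈ {0, 10}
  x = 3: [0↦8, 1↦0, 2↦1, 3↦1, 4↦1, 5↦2, 6↦5, 7↦0, 8↦10, 9↦3, 10↦2]  zeros at y ∈ {1, 7}
  x = 4: [0↦1, 1↦1, 2↦3, 3↦8, 4↦6, 5↦9, 6↦7, 7↦1, 8↦3, 9↦3, 10↦2]  zeros at y ∈ ∅
  x = 5: [0↦7, 1↦2, 2↦3, 3↦0, 4↦5, 5↦8, 6↦10, 7↦1, 8↦4, 9↦9, 10↦6]  zeros at y ∈ {3}
  x = 6: [0↦10, 1↦9, 2↦7, 3↦5, 4↦4, 5↦5, 6↦9, 7↦6, 8↦8, 9↦5, 10↦9]  zeros at y ∈ ∅
  x = 7: [0↦5, 1↦6, 2↦10, 3↦7, 4↦9, 5↦6, 6↦10, 7↦0, 8↦10, 9↦8, 10↦6]  zeros at y ∈ {7}
  x = 8: [0↦9, 1↦10, 2↦7, 3↦1, 4↦4, 5↦6, 6↦8, 7↦0, 8↦5, 9↦2, 10↦3]  zeros at y ∈ {7}
  x = 9: [0↦6, 1↦5, 2↦4, 3↦4, 4↦6, 5↦0, 6↦9, 7↦1, 8↦10, 9↦4, 10↦6]  zeros at y ∈ {5}
  x = 10: [0↦2, 1↦8, 2↦7, 3↦0, 4↦10, 5↦5, 6↦8, 7↦9, 8↦9, 9↦9, 10↦10]  zeros at y ∈ {3}
Collecting zeros: affine points = {(0, 2), (0, 4), (0, 6), (1, 2), (2, 0), (2, 10), (3, 1), (3, 7), (5, 3), (7, 7), (8, 7), (9, 5), (10, 3)}.
Total count |C(F_11)_aff| = 13.


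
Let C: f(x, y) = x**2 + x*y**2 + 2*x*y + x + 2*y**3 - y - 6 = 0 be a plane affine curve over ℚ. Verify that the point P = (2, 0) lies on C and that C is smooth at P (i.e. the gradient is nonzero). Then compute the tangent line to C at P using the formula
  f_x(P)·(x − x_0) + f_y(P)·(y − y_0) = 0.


Tangent line at P: 5*x + 3*y - 10 = 0.

Step 1: f(2, 0) = 0, so P lies on C.
Step 2: partial derivatives
  f_x(x, y) = 2*x + y**2 + 2*y + 1, f_y(x, y) = 2*x*y + 2*x + 6*y**2 - 1.
  f_x(P) = 5, f_y(P) = 3 (gradient nonzero, so P is smooth).
Step 3: tangent line at P: 5·(x − 2) + 3·(y − 0) = 0.
Expanding: 5*x + 3*y - 10 = 0.


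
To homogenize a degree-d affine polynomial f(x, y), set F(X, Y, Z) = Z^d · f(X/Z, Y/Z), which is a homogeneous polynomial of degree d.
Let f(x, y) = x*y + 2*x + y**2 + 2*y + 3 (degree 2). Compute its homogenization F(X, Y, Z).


F(X, Y, Z) = X*Y + 2*X*Z + Y**2 + 2*Y*Z + 3*Z**2

deg(f) = 2.
Substitute x = X/Z, y = Y/Z into f, then multiply by Z^2.
  monomial 1·x^1·y^1 ↦ 1·X^1·Y^1·Z^0.
  monomial 2·x^1·y^0 ↦ 2·X^1·Y^0·Z^1.
  monomial 1·x^0·y^2 ↦ 1·X^0·Y^2·Z^0.
  monomial 2·x^0·y^1 ↦ 2·X^0·Y^1·Z^1.
  monomial 3·x^0·y^0 ↦ 3·X^0·Y^0·Z^2.
Collecting: F(X, Y, Z) = X*Y + 2*X*Z + Y**2 + 2*Y*Z + 3*Z**2.


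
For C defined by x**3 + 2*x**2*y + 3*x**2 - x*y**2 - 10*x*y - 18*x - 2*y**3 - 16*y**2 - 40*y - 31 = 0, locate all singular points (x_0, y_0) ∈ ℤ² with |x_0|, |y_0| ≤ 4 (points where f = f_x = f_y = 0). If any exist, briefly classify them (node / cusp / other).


Singular points: {(1, -3)}; classification: cusp.

Compute partial derivatives:
  f_x = 3*x**2 + 4*x*y + 6*x - y**2 - 10*y - 18.
  f_y = 2*x**2 - 2*x*y - 10*x - 6*y**2 - 32*y - 40.
Scan x_0 ∈ {−4, ..., 4}. For each x_0, f_y(x_0, y) is a polynomial in y; find its integer roots y ∈ {−4, ..., 4}, then test f_x and f at those candidates.
  x = -4: f_y(-4, y) = -6*y**2 - 24*y + 32; no integer root y with |y| ≤ 4.
  x = -3: f_y(-3, y) = -6*y**2 - 26*y + 8; no integer root y with |y| ≤ 4.
  x = -2: f_y(-2, y) = -6*y**2 - 28*y - 12; no integer root y with |y| ≤ 4.
  x = -1: f_y(-1, y) = -6*y**2 - 30*y - 28; no integer root y with |y| ≤ 4.
  x = 0: f_y(0, y) = -6*y**2 - 32*y - 40; vanishes at y ∈ {-2}. (0, -2): f_x = -2 ≠ 0.
  x = 1: f_y(1, y) = -6*y**2 - 34*y - 48; vanishes at y ∈ {-3}. (1, -3): f_x = 0, f = 0 — SINGULAR.
  x = 2: f_y(2, y) = -6*y**2 - 36*y - 52; no integer root y with |y| ≤ 4.
  x = 3: f_y(3, y) = -6*y**2 - 38*y - 52; vanishes at y ∈ {-2}. (3, -2): f_x = 19 ≠ 0.
  x = 4: f_y(4, y) = -6*y**2 - 40*y - 48; no integer root y with |y| ≤ 4.
Only singular point on the grid: (1, -3).
Classify: substitute x = 1 + u, y = -3 + v and expand: f = u**3 + 2*u**2*v - u*v**2 - 2*v**3 + v**2.
No constant or linear terms (consistent with a singular point). Quadratic part: v**2. Cubic part: u**3 + 2*u**2*v - u*v**2 - 2*v**3.
The quadratic part v**2 is a perfect square, so there is a single (double) tangent line v = 0, i.e. y = -3. Restricting the cubic part to that line (v = 0) leaves u**3 ≠ 0, so f is not divisible by v and the branch is v² ≈ -u**3 to lowest order — this is a cusp.
Classification: cusp.


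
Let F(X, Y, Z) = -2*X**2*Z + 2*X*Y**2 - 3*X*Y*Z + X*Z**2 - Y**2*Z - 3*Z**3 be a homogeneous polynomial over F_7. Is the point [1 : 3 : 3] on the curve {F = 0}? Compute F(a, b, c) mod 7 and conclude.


F(1,3,3) ≡ 5 (mod 7); P is NOT on the curve.

Evaluate F(1, 3, 3) term-by-term (mod 7).
  -2*X**2*Z ↦ -2·1·1·3 = -6
  2*X*Y**2 ↦ 2·1·9·1 = 18
  -3*X*Y*Z ↦ -3·1·3·3 = -27
  X*Z**2 ↦ 1·1·1·9 = 9
  -Y**2*Z ↦ -1·1·9·3 = -27
  -3*Z**3 ↦ -3·1·1·27 = -81
Sum: F(1, 3, 3) = (-6) + (18) + (-27) + (9) + (-27) + (-81) = -114.
Reducing mod 7: -114 ≡ 5 (mod 7).
Since F(a, b, c) ≡ 5 ≠ 0 (mod 7), P does NOT lie on the curve.


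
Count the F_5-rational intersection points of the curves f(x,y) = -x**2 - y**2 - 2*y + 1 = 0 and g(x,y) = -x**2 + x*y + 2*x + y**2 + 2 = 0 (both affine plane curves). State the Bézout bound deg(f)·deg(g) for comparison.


Common zeros: {(1, 3), (4, 3)}; count = 2; Bézout bound = 4.

deg(f) = 2, deg(g) = 2, so Bézout bound = 4.
Scan x ∈ F_5. For each x, list the y ∈ F_5 with f(x, y) ≡ 0 and those with g(x, y) ≡ 0 (mod 5); the common zeros in that column are the intersection.
  x = 0: f ≡ 0 at y ∈ ∅; g ≡ 0 at y ∈ ∅; common: ∅.
  x = 1: f ≡ 0 at y ∈ {0, 3}; g ≡ 0 at y ∈ {1, 3}; common: {3}.
  x = 2: f ≡ 0 at y ∈ ∅; g ≡ 0 at y ∈ {1, 2}; common: ∅.
  x = 3: f ≡ 0 at y ∈ ∅; g ≡ 0 at y ∈ ∅; common: ∅.
  x = 4: f ≡ 0 at y ∈ {0, 3}; g ≡ 0 at y ∈ {3}; common: {3}.
Collecting: common zeros = {(1, 3), (4, 3)}, so the count is 2.
Comparison with the Bézout bound: 2 ≤ 4 = deg(f)·deg(g), as expected for curves with no common component (the affine F_5-count falls short of the bound because intersections may lie at infinity, over extension fields, or carry multiplicity).


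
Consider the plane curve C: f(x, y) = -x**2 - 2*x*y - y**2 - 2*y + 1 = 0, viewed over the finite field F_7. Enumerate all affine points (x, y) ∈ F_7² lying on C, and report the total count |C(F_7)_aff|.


Affine F_7-points: {(0, 2), (0, 3), (1, 0), (1, 3), (3, 2), (3, 4), (6, 0)}; count = 7.

For each of the 49 pairs (x, y) ∈ F_7², evaluate f(x, y) mod 7. Record the zeros.
  x = 0: [0↦1, 1↦5, 2↦0, 3↦0, 4↦5, 5↦1, 6↦2]  zeros at y ∈ {2, 3}
  x = 1: [0↦0, 1↦2, 2↦2, 3↦0, 4↦3, 5↦4, 6↦3]  zeros at y ∈ {0, 3}
  x = 2: [0↦4, 1↦4, 2↦2, 3↦5, 4↦6, 5↦5, 6↦2]  zeros at y ∈ ∅
  x = 3: [0↦6, 1↦4, 2↦0, 3↦1, 4↦0, 5↦4, 6↦6]  zeros at y ∈ {2, 4}
  x = 4: [0↦6, 1↦2, 2↦3, 3↦2, 4↦6, 5↦1, 6↦1]  zeros at y ∈ ∅
  x = 5: [0↦4, 1↦5, 2↦4, 3↦1, 4↦3, 5↦3, 6↦1]  zeros at y ∈ ∅
  x = 6: [0↦0, 1↦6, 2↦3, 3↦5, 4↦5, 5↦3, 6↦6]  zeros at y ∈ {0}
Collecting zeros: affine points = {(0, 2), (0, 3), (1, 0), (1, 3), (3, 2), (3, 4), (6, 0)}.
Total count |C(F_7)_aff| = 7.


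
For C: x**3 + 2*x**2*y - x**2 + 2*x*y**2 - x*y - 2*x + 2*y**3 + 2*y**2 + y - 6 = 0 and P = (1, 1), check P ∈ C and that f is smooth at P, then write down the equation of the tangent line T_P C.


Tangent line at P: 4*x + 16*y - 20 = 0.

Step 1: f(1, 1) = 0, so P lies on C.
Step 2: partial derivatives
  f_x(x, y) = 3*x**2 + 4*x*y - 2*x + 2*y**2 - y - 2, f_y(x, y) = 2*x**2 + 4*x*y - x + 6*y**2 + 4*y + 1.
  f_x(P) = 4, f_y(P) = 16 (gradient nonzero, so P is smooth).
Step 3: tangent line at P: 4·(x − 1) + 16·(y − 1) = 0.
Expanding: 4*x + 16*y - 20 = 0.


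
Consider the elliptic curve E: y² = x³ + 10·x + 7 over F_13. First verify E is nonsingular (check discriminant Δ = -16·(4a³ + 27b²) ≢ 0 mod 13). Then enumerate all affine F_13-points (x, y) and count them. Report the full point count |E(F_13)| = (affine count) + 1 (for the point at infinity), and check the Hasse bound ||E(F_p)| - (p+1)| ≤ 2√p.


Affine points = {(2, 3), (2, 10), (3, 5), (3, 8), (5, 0), (6, 6), (6, 7), (7, 2), (7, 11), (8, 1), (8, 12), (12, 3), (12, 10)}; affine count = 13; |E(F_13)| = 14.

Discriminant check: Δ ∝ 4a³ + 27b² = 4·10³ + 27·7² = 4·1000 + 27·49 ≡ 6 (mod 13). Nonzero ⇒ E is nonsingular.
For each x ∈ F_13, compute rhs = x³ + 10·x + 7 mod 13, then count y ∈ F_13 with y² ≡ rhs.
  x = 0: rhs = 7, matching y values: none (0 points).
  x = 1: rhs = 5, matching y values: none (0 points).
  x = 2: rhs = 9, matching y values: 3, 10 (2 points).
  x = 3: rhs = 12, matching y values: 5, 8 (2 points).
  x = 4: rhs = 7, matching y values: none (0 points).
  x = 5: rhs = 0, matching y values: 0 (1 points).
  x = 6: rhs = 10, matching y values: 6, 7 (2 points).
  x = 7: rhs = 4, matching y values: 2, 11 (2 points).
  x = 8: rhs = 1, matching y values: 1, 12 (2 points).
  x = 9: rhs = 7, matching y values: none (0 points).
  x = 10: rhs = 2, matching y values: none (0 points).
  x = 11: rhs = 5, matching y values: none (0 points).
  x = 12: rhs = 9, matching y values: 3, 10 (2 points).
Total affine count: 13.
Full point count |E(F_13)| = 13 + 1 = 14.
Hasse bound: |14 − (13+1)| = |0| = 0 ≤ 2√13 ≈ 7.2111 ✓.


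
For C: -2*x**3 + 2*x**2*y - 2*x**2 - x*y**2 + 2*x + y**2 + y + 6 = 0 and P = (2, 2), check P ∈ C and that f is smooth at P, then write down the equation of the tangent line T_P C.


Tangent line at P: -18*x + 5*y + 26 = 0.

Step 1: f(2, 2) = 0, so P lies on C.
Step 2: partial derivatives
  f_x(x, y) = -6*x**2 + 4*x*y - 4*x - y**2 + 2, f_y(x, y) = 2*x**2 - 2*x*y + 2*y + 1.
  f_x(P) = -18, f_y(P) = 5 (gradient nonzero, so P is smooth).
Step 3: tangent line at P: -18·(x − 2) + 5·(y − 2) = 0.
Expanding: -18*x + 5*y + 26 = 0.


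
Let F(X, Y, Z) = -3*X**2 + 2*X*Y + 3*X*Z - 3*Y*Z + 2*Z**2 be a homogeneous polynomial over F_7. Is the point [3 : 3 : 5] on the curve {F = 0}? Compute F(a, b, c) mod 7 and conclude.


F(3,3,5) ≡ 6 (mod 7); P is NOT on the curve.

Evaluate F(3, 3, 5) term-by-term (mod 7).
  -3*X**2 ↦ -3·9·1·1 = -27
  2*X*Y ↦ 2·3·3·1 = 18
  3*X*Z ↦ 3·3·1·5 = 45
  -3*Y*Z ↦ -3·1·3·5 = -45
  2*Z**2 ↦ 2·1·1·25 = 50
Sum: F(3, 3, 5) = (-27) + (18) + (45) + (-45) + (50) = 41.
Reducing mod 7: 41 ≡ 6 (mod 7).
Since F(a, b, c) ≡ 6 ≠ 0 (mod 7), P does NOT lie on the curve.


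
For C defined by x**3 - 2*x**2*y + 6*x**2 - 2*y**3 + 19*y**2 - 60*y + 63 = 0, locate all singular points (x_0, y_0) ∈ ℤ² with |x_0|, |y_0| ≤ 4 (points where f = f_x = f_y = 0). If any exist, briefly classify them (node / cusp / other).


Singular points: {(0, 3)}; classification: cusp.

Compute partial derivatives:
  f_x = 3*x**2 - 4*x*y + 12*x.
  f_y = -2*x**2 - 6*y**2 + 38*y - 60.
Scan x_0 ∈ {−4, ..., 4}. For each x_0, f_y(x_0, y) is a polynomial in y; find its integer roots y ∈ {−4, ..., 4}, then test f_x and f at those candidates.
  x = -4: f_y(-4, y) = -6*y**2 + 38*y - 92; no integer root y with |y| ≤ 4.
  x = -3: f_y(-3, y) = -6*y**2 + 38*y - 78; no integer root y with |y| ≤ 4.
  x = -2: f_y(-2, y) = -6*y**2 + 38*y - 68; no integer root y with |y| ≤ 4.
  x = -1: f_y(-1, y) = -6*y**2 + 38*y - 62; no integer root y with |y| ≤ 4.
  x = 0: f_y(0, y) = -6*y**2 + 38*y - 60; vanishes at y ∈ {3}. (0, 3): f_x = 0, f = 0 — SINGULAR.
  x = 1: f_y(1, y) = -6*y**2 + 38*y - 62; no integer root y with |y| ≤ 4.
  x = 2: f_y(2, y) = -6*y**2 + 38*y - 68; no integer root y with |y| ≤ 4.
  x = 3: f_y(3, y) = -6*y**2 + 38*y - 78; no integer root y with |y| ≤ 4.
  x = 4: f_y(4, y) = -6*y**2 + 38*y - 92; no integer root y with |y| ≤ 4.
Only singular point on the grid: (0, 3).
Classify: substitute x = 0 + u, y = 3 + v and expand: f = u**3 - 2*u**2*v - 2*v**3 + v**2.
No constant or linear terms (consistent with a singular point). Quadratic part: v**2. Cubic part: u**3 - 2*u**2*v - 2*v**3.
The quadratic part v**2 is a perfect square, so there is a single (double) tangent line v = 0, i.e. y = 3. Restricting the cubic part to that line (v = 0) leaves u**3 ≠ 0, so f is not divisible by v and the branch is v² ≈ -u**3 to lowest order — this is a cusp.
Classification: cusp.


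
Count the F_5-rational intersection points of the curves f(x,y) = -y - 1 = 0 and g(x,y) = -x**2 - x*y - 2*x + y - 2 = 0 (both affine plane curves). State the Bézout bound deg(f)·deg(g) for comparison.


Common zeros: {(1, 4), (3, 4)}; count = 2; Bézout bound = 2.

deg(f) = 1, deg(g) = 2, so Bézout bound = 2.
Scan x ∈ F_5. For each x, list the y ∈ F_5 with f(x, y) ≡ 0 and those with g(x, y) ≡ 0 (mod 5); the common zeros in that column are the intersection.
  x = 0: f ≡ 0 at y ∈ {4}; g ≡ 0 at y ∈ {2}; common: ∅.
  x = 1: f ≡ 0 at y ∈ {4}; g ≡ 0 at y ∈ {0, 1, 2, 3, 4}; common: {4}.
  x = 2: f ≡ 0 at y ∈ {4}; g ≡ 0 at y ∈ {0}; common: ∅.
  x = 3: f ≡ 0 at y ∈ {4}; g ≡ 0 at y ∈ {4}; common: {4}.
  x = 4: f ≡ 0 at y ∈ {4}; g ≡ 0 at y ∈ {3}; common: ∅.
Collecting: common zeros = {(1, 4), (3, 4)}, so the count is 2.
Comparison with the Bézout bound: 2 ≤ 2 = deg(f)·deg(g), as expected for curves with no common component (the bound is attained).


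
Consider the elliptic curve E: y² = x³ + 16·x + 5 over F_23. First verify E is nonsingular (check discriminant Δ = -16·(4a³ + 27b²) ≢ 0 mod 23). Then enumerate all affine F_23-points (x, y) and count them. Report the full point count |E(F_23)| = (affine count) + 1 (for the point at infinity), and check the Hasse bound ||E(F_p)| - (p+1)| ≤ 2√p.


Affine points = {(4, 8), (4, 15), (5, 7), (5, 16), (6, 8), (6, 15), (7, 0), (8, 1), (8, 22), (9, 2), (9, 21), (12, 4), (12, 19), (13, 8), (13, 15), (14, 11), (14, 12), (15, 3), (15, 20)}; affine count = 19; |E(F_23)| = 20.

Discriminant check: Δ ∝ 4a³ + 27b² = 4·16³ + 27·5² = 4·4096 + 27·25 ≡ 16 (mod 23). Nonzero ⇒ E is nonsingular.
For each x ∈ F_23, compute rhs = x³ + 16·x + 5 mod 23, then count y ∈ F_23 with y² ≡ rhs.
  x = 0: rhs = 5, matching y values: none (0 points).
  x = 1: rhs = 22, matching y values: none (0 points).
  x = 2: rhs = 22, matching y values: none (0 points).
  x = 3: rhs = 11, matching y values: none (0 points).
  x = 4: rhs = 18, matching y values: 8, 15 (2 points).
  x = 5: rhs = 3, matching y values: 7, 16 (2 points).
  x = 6: rhs = 18, matching y values: 8, 15 (2 points).
  x = 7: rhs = 0, matching y values: 0 (1 points).
  x = 8: rhs = 1, matching y values: 1, 22 (2 points).
  x = 9: rhs = 4, matching y values: 2, 21 (2 points).
  x = 10: rhs = 15, matching y values: none (0 points).
  x = 11: rhs = 17, matching y values: none (0 points).
  x = 12: rhs = 16, matching y values: 4, 19 (2 points).
  x = 13: rhs = 18, matching y values: 8, 15 (2 points).
  x = 14: rhs = 6, matching y values: 11, 12 (2 points).
  x = 15: rhs = 9, matching y values: 3, 20 (2 points).
  x = 16: rhs = 10, matching y values: none (0 points).
  x = 17: rhs = 15, matching y values: none (0 points).
  x = 18: rhs = 7, matching y values: none (0 points).
  x = 19: rhs = 15, matching y values: none (0 points).
  x = 20: rhs = 22, matching y values: none (0 points).
  x = 21: rhs = 11, matching y values: none (0 points).
  x = 22: rhs = 11, matching y values: none (0 points).
Total affine count: 19.
Full point count |E(F_23)| = 19 + 1 = 20.
Hasse bound: |20 − (23+1)| = |-4| = 4 ≤ 2√23 ≈ 9.5917 ✓.


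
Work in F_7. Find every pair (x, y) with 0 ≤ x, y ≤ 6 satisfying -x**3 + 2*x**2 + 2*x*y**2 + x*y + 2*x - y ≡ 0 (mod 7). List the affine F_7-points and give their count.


Affine F_7-points: {(0, 0), (1, 3), (1, 4), (2, 6), (4, 2)}; count = 5.

For each of the 49 pairs (x, y) ∈ F_7², evaluate f(x, y) mod 7. Record the zeros.
  x = 0: [0↦0, 1↦6, 2↦5, 3↦4, 4↦3, 5↦2, 6↦1]  zeros at y ∈ {0}
  x = 1: [0↦3, 1↦5, 2↦4, 3↦0, 4↦0, 5↦4, 6↦5]  zeros at y ∈ {3, 4}
  x = 2: [0↦4, 1↦2, 2↦1, 3↦1, 4↦2, 5↦4, 6↦0]  zeros at y ∈ {6}
  x = 3: [0↦4, 1↦5, 2↦4, 3↦1, 4↦3, 5↦3, 6↦1]  zeros at y ∈ ∅
  x = 4: [0↦4, 1↦1, 2↦0, 3↦1, 4↦4, 5↦2, 6↦2]  zeros at y ∈ {2}
  x = 5: [0↦5, 1↦5, 2↦4, 3↦2, 4↦6, 5↦2, 6↦4]  zeros at y ∈ ∅
  x = 6: [0↦1, 1↦4, 2↦3, 3↦5, 4↦3, 5↦4, 6↦1]  zeros at y ∈ ∅
Collecting zeros: affine points = {(0, 0), (1, 3), (1, 4), (2, 6), (4, 2)}.
Total count |C(F_7)_aff| = 5.


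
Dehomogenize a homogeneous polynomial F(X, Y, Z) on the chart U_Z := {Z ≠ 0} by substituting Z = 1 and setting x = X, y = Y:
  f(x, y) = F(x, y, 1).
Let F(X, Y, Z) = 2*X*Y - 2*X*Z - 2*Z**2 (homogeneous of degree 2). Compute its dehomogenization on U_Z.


f(x, y) = 2*x*y - 2*x - 2

On U_Z we set Z = 1. Each monomial c·X^i·Y^j·Z^k in F becomes c·x^i·y^j·1^k = c·x^i·y^j.
Substituting Z = 1: F(X, Y, 1) = 2*x*y - 2*x - 2.
Note: deg(f) ≤ deg(F) = 2; strict inequality happens when F is divisible by Z (lost terms).


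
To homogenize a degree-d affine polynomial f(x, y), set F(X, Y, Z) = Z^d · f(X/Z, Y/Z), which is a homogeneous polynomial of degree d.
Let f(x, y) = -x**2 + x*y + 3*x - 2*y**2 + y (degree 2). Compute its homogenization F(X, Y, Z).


F(X, Y, Z) = -X**2 + X*Y + 3*X*Z - 2*Y**2 + Y*Z

deg(f) = 2.
Substitute x = X/Z, y = Y/Z into f, then multiply by Z^2.
  monomial -1·x^2·y^0 ↦ -1·X^2·Y^0·Z^0.
  monomial 1·x^1·y^1 ↦ 1·X^1·Y^1·Z^0.
  monomial 3·x^1·y^0 ↦ 3·X^1·Y^0·Z^1.
  monomial -2·x^0·y^2 ↦ -2·X^0·Y^2·Z^0.
  monomial 1·x^0·y^1 ↦ 1·X^0·Y^1·Z^1.
Collecting: F(X, Y, Z) = -X**2 + X*Y + 3*X*Z - 2*Y**2 + Y*Z.


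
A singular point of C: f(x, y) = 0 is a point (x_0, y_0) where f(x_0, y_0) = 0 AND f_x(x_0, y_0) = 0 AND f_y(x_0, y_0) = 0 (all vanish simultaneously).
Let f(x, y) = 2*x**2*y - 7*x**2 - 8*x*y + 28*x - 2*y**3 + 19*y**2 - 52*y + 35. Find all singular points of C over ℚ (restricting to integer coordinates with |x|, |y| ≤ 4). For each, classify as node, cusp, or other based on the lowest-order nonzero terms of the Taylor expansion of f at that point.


Singular points: {(2, 3)}; classification: node.

Compute partial derivatives:
  f_x = 4*x*y - 14*x - 8*y + 28.
  f_y = 2*x**2 - 8*x - 6*y**2 + 38*y - 52.
Scan x_0 ∈ {−4, ..., 4}. For each x_0, f_y(x_0, y) is a polynomial in y; find its integer roots y ∈ {−4, ..., 4}, then test f_x and f at those candidates.
  x = -4: f_y(-4, y) = -6*y**2 + 38*y + 12; no integer root y with |y| ≤ 4.
  x = -3: f_y(-3, y) = -6*y**2 + 38*y - 10; no integer root y with |y| ≤ 4.
  x = -2: f_y(-2, y) = -6*y**2 + 38*y - 28; no integer root y with |y| ≤ 4.
  x = -1: f_y(-1, y) = -6*y**2 + 38*y - 42; no integer root y with |y| ≤ 4.
  x = 0: f_y(0, y) = -6*y**2 + 38*y - 52; vanishes at y ∈ {2}. (0, 2): f_x = 12 ≠ 0.
  x = 1: f_y(1, y) = -6*y**2 + 38*y - 58; no integer root y with |y| ≤ 4.
  x = 2: f_y(2, y) = -6*y**2 + 38*y - 60; vanishes at y ∈ {3}. (2, 3): f_x = 0, f = 0 — SINGULAR.
  x = 3: f_y(3, y) = -6*y**2 + 38*y - 58; no integer root y with |y| ≤ 4.
  x = 4: f_y(4, y) = -6*y**2 + 38*y - 52; vanishes at y ∈ {2}. (4, 2): f_x = -12 ≠ 0.
Only singular point on the grid: (2, 3).
Classify: substitute x = 2 + u, y = 3 + v and expand: f = 2*u**2*v - u**2 - 2*v**3 + v**2.
No constant or linear terms (consistent with a singular point). Quadratic part: -u**2 + v**2. Cubic part: 2*u**2*v - 2*v**3.
The quadratic part v**2 - u**2 = (v − u)(v + u) splits into two distinct linear factors, so there are two distinct tangent lines y − 3 = ±(x − 2) — this is a node (ordinary double point).
Classification: node.


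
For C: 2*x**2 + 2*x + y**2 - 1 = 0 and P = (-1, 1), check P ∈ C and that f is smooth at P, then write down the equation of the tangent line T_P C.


Tangent line at P: -2*x + 2*y - 4 = 0.

Step 1: f(-1, 1) = 0, so P lies on C.
Step 2: partial derivatives
  f_x(x, y) = 4*x + 2, f_y(x, y) = 2*y.
  f_x(P) = -2, f_y(P) = 2 (gradient nonzero, so P is smooth).
Step 3: tangent line at P: -2·(x − -1) + 2·(y − 1) = 0.
Expanding: -2*x + 2*y - 4 = 0.


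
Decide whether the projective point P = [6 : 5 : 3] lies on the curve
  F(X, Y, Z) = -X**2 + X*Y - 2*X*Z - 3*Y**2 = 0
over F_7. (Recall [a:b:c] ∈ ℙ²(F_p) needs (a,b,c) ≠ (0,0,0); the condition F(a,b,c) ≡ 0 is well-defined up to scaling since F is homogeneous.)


F(6,5,3) ≡ 2 (mod 7); P is NOT on the curve.

Evaluate F(6, 5, 3) term-by-term (mod 7).
  -X**2 ↦ -1·36·1·1 = -36
  X*Y ↦ 1·6·5·1 = 30
  -2*X*Z ↦ -2·6·1·3 = -36
  -3*Y**2 ↦ -3·1·25·1 = -75
Sum: F(6, 5, 3) = (-36) + (30) + (-36) + (-75) = -117.
Reducing mod 7: -117 ≡ 2 (mod 7).
Since F(a, b, c) ≡ 2 ≠ 0 (mod 7), P does NOT lie on the curve.


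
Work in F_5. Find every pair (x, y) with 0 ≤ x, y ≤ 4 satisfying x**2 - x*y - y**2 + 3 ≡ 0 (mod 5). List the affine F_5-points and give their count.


Affine F_5-points: ∅; count = 0.

For each of the 25 pairs (x, y) ∈ F_5², evaluate f(x, y) mod 5. Record the zeros.
  x = 0: [0↦3, 1↦2, 2↦4, 3↦4, 4↦2]  zeros at y ∈ ∅
  x = 1: [0↦4, 1↦2, 2↦3, 3↦2, 4↦4]  zeros at y ∈ ∅
  x = 2: [0↦2, 1↦4, 2↦4, 3↦2, 4↦3]  zeros at y ∈ ∅
  x = 3: [0↦2, 1↦3, 2↦2, 3↦4, 4↦4]  zeros at y ∈ ∅
  x = 4: [0↦4, 1↦4, 2↦2, 3↦3, 4↦2]  zeros at y ∈ ∅
Collecting zeros: affine points = ∅.
Total count |C(F_5)_aff| = 0.


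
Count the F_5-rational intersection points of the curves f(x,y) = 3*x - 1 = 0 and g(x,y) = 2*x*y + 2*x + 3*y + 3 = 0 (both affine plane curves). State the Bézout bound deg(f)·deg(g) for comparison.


Common zeros: {(2, 4)}; count = 1; Bézout bound = 2.

deg(f) = 1, deg(g) = 2, so Bézout bound = 2.
Scan x ∈ F_5. For each x, list the y ∈ F_5 with f(x, y) ≡ 0 and those with g(x, y) ≡ 0 (mod 5); the common zeros in that column are the intersection.
  x = 0: f ≡ 0 at y ∈ ∅; g ≡ 0 at y ∈ {4}; common: ∅.
  x = 1: f ≡ 0 at y ∈ ∅; g ≡ 0 at y ∈ {0, 1, 2, 3, 4}; common: ∅.
  x = 2: f ≡ 0 at y ∈ {0, 1, 2, 3, 4}; g ≡ 0 at y ∈ {4}; common: {4}.
  x = 3: f ≡ 0 at y ∈ ∅; g ≡ 0 at y ∈ {4}; common: ∅.
  x = 4: f ≡ 0 at y ∈ ∅; g ≡ 0 at y ∈ {4}; common: ∅.
Collecting: common zeros = {(2, 4)}, so the count is 1.
Comparison with the Bézout bound: 1 ≤ 2 = deg(f)·deg(g), as expected for curves with no common component (the affine F_5-count falls short of the bound because intersections may lie at infinity, over extension fields, or carry multiplicity).


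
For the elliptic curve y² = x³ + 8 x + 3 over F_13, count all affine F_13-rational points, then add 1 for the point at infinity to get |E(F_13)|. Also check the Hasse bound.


Affine points = {(0, 4), (0, 9), (1, 5), (1, 8), (2, 1), (2, 12), (5, 5), (5, 8), (7, 5), (7, 8), (10, 2), (10, 11)}; affine count = 12; |E(F_13)| = 13.

Discriminant check: Δ ∝ 4a³ + 27b² = 4·8³ + 27·3² = 4·512 + 27·9 ≡ 3 (mod 13). Nonzero ⇒ E is nonsingular.
For each x ∈ F_13, compute rhs = x³ + 8·x + 3 mod 13, then count y ∈ F_13 with y² ≡ rhs.
  x = 0: rhs = 3, matching y values: 4, 9 (2 points).
  x = 1: rhs = 12, matching y values: 5, 8 (2 points).
  x = 2: rhs = 1, matching y values: 1, 12 (2 points).
  x = 3: rhs = 2, matching y values: none (0 points).
  x = 4: rhs = 8, matching y values: none (0 points).
  x = 5: rhs = 12, matching y values: 5, 8 (2 points).
  x = 6: rhs = 7, matching y values: none (0 points).
  x = 7: rhs = 12, matching y values: 5, 8 (2 points).
  x = 8: rhs = 7, matching y values: none (0 points).
  x = 9: rhs = 11, matching y values: none (0 points).
  x = 10: rhs = 4, matching y values: 2, 11 (2 points).
  x = 11: rhs = 5, matching y values: none (0 points).
  x = 12: rhs = 7, matching y values: none (0 points).
Total affine count: 12.
Full point count |E(F_13)| = 12 + 1 = 13.
Hasse bound: |13 − (13+1)| = |-1| = 1 ≤ 2√13 ≈ 7.2111 ✓.


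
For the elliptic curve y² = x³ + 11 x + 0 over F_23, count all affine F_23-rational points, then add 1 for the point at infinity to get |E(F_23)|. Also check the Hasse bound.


Affine points = {(0, 0), (1, 9), (1, 14), (4, 4), (4, 19), (6, 11), (6, 12), (7, 11), (7, 12), (8, 5), (8, 18), (9, 0), (10, 11), (10, 12), (11, 7), (11, 16), (14, 0), (18, 2), (18, 21), (20, 3), (20, 20), (21, 4), (21, 19)}; affine count = 23; |E(F_23)| = 24.

Discriminant check: Δ ∝ 4a³ + 27b² = 4·11³ + 27·0² = 4·1331 + 27·0 ≡ 11 (mod 23). Nonzero ⇒ E is nonsingular.
For each x ∈ F_23, compute rhs = x³ + 11·x + 0 mod 23, then count y ∈ F_23 with y² ≡ rhs.
  x = 0: rhs = 0, matching y values: 0 (1 points).
  x = 1: rhs = 12, matching y values: 9, 14 (2 points).
  x = 2: rhs = 7, matching y values: none (0 points).
  x = 3: rhs = 14, matching y values: none (0 points).
  x = 4: rhs = 16, matching y values: 4, 19 (2 points).
  x = 5: rhs = 19, matching y values: none (0 points).
  x = 6: rhs = 6, matching y values: 11, 12 (2 points).
  x = 7: rhs = 6, matching y values: 11, 12 (2 points).
  x = 8: rhs = 2, matching y values: 5, 18 (2 points).
  x = 9: rhs = 0, matching y values: 0 (1 points).
  x = 10: rhs = 6, matching y values: 11, 12 (2 points).
  x = 11: rhs = 3, matching y values: 7, 16 (2 points).
  x = 12: rhs = 20, matching y values: none (0 points).
  x = 13: rhs = 17, matching y values: none (0 points).
  x = 14: rhs = 0, matching y values: 0 (1 points).
  x = 15: rhs = 21, matching y values: none (0 points).
  x = 16: rhs = 17, matching y values: none (0 points).
  x = 17: rhs = 17, matching y values: none (0 points).
  x = 18: rhs = 4, matching y values: 2, 21 (2 points).
  x = 19: rhs = 7, matching y values: none (0 points).
  x = 20: rhs = 9, matching y values: 3, 20 (2 points).
  x = 21: rhs = 16, matching y values: 4, 19 (2 points).
  x = 22: rhs = 11, matching y values: none (0 points).
Total affine count: 23.
Full point count |E(F_23)| = 23 + 1 = 24.
Hasse bound: |24 − (23+1)| = |0| = 0 ≤ 2√23 ≈ 9.5917 ✓.


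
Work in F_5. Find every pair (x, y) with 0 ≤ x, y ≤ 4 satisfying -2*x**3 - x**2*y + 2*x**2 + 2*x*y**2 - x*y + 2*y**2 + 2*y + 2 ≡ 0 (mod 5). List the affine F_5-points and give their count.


Affine F_5-points: {(2, 2), (4, 2)}; count = 2.

For each of the 25 pairs (x, y) ∈ F_5², evaluate f(x, y) mod 5. Record the zeros.
  x = 0: [0↦2, 1↦1, 2↦4, 3↦1, 4↦2]  zeros at y ∈ ∅
  x = 1: [0↦2, 1↦1, 2↦3, 3↦3, 4↦1]  zeros at y ∈ ∅
  x = 2: [0↦4, 1↦1, 2↦0, 3↦1, 4↦4]  zeros at y ∈ {2}
  x = 3: [0↦1, 1↦4, 2↦3, 3↦3, 4↦4]  zeros at y ∈ ∅
  x = 4: [0↦1, 1↦3, 2↦0, 3↦2, 4↦4]  zeros at y ∈ {2}
Collecting zeros: affine points = {(2, 2), (4, 2)}.
Total count |C(F_5)_aff| = 2.


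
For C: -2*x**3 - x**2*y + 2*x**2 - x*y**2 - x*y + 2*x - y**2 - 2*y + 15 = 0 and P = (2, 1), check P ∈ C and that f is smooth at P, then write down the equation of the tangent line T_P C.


Tangent line at P: -20*x - 14*y + 54 = 0.

Step 1: f(2, 1) = 0, so P lies on C.
Step 2: partial derivatives
  f_x(x, y) = -6*x**2 - 2*x*y + 4*x - y**2 - y + 2, f_y(x, y) = -x**2 - 2*x*y - x - 2*y - 2.
  f_x(P) = -20, f_y(P) = -14 (gradient nonzero, so P is smooth).
Step 3: tangent line at P: -20·(x − 2) + -14·(y − 1) = 0.
Expanding: -20*x - 14*y + 54 = 0.


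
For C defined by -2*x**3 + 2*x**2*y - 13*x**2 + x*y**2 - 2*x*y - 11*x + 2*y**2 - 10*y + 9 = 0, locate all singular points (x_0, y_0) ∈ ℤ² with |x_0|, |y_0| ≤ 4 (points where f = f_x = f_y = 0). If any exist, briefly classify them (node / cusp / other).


Singular points: {(-1, 3)}; classification: node.

Compute partial derivatives:
  f_x = -6*x**2 + 4*x*y - 26*x + y**2 - 2*y - 11.
  f_y = 2*x**2 + 2*x*y - 2*x + 4*y - 10.
Scan x_0 ∈ {−4, ..., 4}. For each x_0, f_y(x_0, y) is a polynomial in y; find its integer roots y ∈ {−4, ..., 4}, then test f_x and f at those candidates.
  x = -4: f_y(-4, y) = 30 - 4*y; no integer root y with |y| ≤ 4.
  x = -3: f_y(-3, y) = 14 - 2*y; no integer root y with |y| ≤ 4.
  x = -2: f_y(-2, y) = 2; no integer root y with |y| ≤ 4.
  x = -1: f_y(-1, y) = 2*y - 6; vanishes at y ∈ {3}. (-1, 3): f_x = 0, f = 0 — SINGULAR.
  x = 0: f_y(0, y) = 4*y - 10; no integer root y with |y| ≤ 4.
  x = 1: f_y(1, y) = 6*y - 10; no integer root y with |y| ≤ 4.
  x = 2: f_y(2, y) = 8*y - 6; no integer root y with |y| ≤ 4.
  x = 3: f_y(3, y) = 10*y + 2; no integer root y with |y| ≤ 4.
  x = 4: f_y(4, y) = 12*y + 14; no integer root y with |y| ≤ 4.
Only singular point on the grid: (-1, 3).
Classify: substitute x = -1 + u, y = 3 + v and expand: f = -2*u**3 + 2*u**2*v - u**2 + u*v**2 + v**2.
No constant or linear terms (consistent with a singular point). Quadratic part: -u**2 + v**2. Cubic part: -2*u**3 + 2*u**2*v + u*v**2.
The quadratic part v**2 - u**2 = (v − u)(v + u) splits into two distinct linear factors, so there are two distinct tangent lines y − 3 = ±(x − -1) — this is a node (ordinary double point).
Classification: node.


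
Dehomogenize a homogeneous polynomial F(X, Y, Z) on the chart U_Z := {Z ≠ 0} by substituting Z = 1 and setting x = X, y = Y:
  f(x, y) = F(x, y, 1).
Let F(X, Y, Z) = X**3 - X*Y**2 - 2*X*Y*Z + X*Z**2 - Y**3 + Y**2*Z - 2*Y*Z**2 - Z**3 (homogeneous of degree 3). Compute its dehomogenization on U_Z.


f(x, y) = x**3 - x*y**2 - 2*x*y + x - y**3 + y**2 - 2*y - 1

On U_Z we set Z = 1. Each monomial c·X^i·Y^j·Z^k in F becomes c·x^i·y^j·1^k = c·x^i·y^j.
Substituting Z = 1: F(X, Y, 1) = x**3 - x*y**2 - 2*x*y + x - y**3 + y**2 - 2*y - 1.
Note: deg(f) ≤ deg(F) = 3; strict inequality happens when F is divisible by Z (lost terms).


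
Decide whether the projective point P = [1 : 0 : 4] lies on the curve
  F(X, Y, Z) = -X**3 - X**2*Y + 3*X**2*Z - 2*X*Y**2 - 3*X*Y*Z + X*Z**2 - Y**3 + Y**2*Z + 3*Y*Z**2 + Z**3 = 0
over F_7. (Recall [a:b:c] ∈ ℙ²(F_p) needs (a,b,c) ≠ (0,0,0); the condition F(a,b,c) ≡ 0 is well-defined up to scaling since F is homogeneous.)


F(1,0,4) ≡ 0 (mod 7); P is on the curve.

Evaluate F(1, 0, 4) term-by-term (mod 7).
  -X**3 ↦ -1·1·1·1 = -1
  -X**2*Y ↦ -1·1·0·1 = 0
  3*X**2*Z ↦ 3·1·1·4 = 12
  -2*X*Y**2 ↦ -2·1·0·1 = 0
  -3*X*Y*Z ↦ -3·1·0·4 = 0
  X*Z**2 ↦ 1·1·1·16 = 16
  -Y**3 ↦ -1·1·0·1 = 0
  Y**2*Z ↦ 1·1·0·4 = 0
  3*Y*Z**2 ↦ 3·1·0·16 = 0
  Z**3 ↦ 1·1·1·64 = 64
Sum: F(1, 0, 4) = (-1) + (0) + (12) + (0) + (0) + (16) + (0) + (0) + (0) + (64) = 91.
Reducing mod 7: 91 ≡ 0 (mod 7).
Since F(a, b, c) ≡ 0 (mod 7), P lies on the curve.


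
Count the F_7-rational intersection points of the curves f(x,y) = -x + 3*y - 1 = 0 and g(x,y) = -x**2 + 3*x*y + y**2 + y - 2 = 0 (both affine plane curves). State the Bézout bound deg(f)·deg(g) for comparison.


Common zeros: {(0, 5)}; count = 1; Bézout bound = 2.

deg(f) = 1, deg(g) = 2, so Bézout bound = 2.
Scan x ∈ F_7. For each x, list the y ∈ F_7 with f(x, y) ≡ 0 and those with g(x, y) ≡ 0 (mod 7); the common zeros in that column are the intersection.
  x = 0: f ≡ 0 at y ∈ {5}; g ≡ 0 at y ∈ {1, 5}; common: {5}.
  x = 1: f ≡ 0 at y ∈ {3}; g ≡ 0 at y ∈ {5}; common: ∅.
  x = 2: f ≡ 0 at y ∈ {1}; g ≡ 0 at y ∈ ∅; common: ∅.
  x = 3: f ≡ 0 at y ∈ {6}; g ≡ 0 at y ∈ {1, 3}; common: ∅.
  x = 4: f ≡ 0 at y ∈ {4}; g ≡ 0 at y ∈ ∅; common: ∅.
  x = 5: f ≡ 0 at y ∈ {2}; g ≡ 0 at y ∈ {6}; common: ∅.
  x = 6: f ≡ 0 at y ∈ {0}; g ≡ 0 at y ∈ {3, 6}; common: ∅.
Collecting: common zeros = {(0, 5)}, so the count is 1.
Comparison with the Bézout bound: 1 ≤ 2 = deg(f)·deg(g), as expected for curves with no common component (the affine F_7-count falls short of the bound because intersections may lie at infinity, over extension fields, or carry multiplicity).
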